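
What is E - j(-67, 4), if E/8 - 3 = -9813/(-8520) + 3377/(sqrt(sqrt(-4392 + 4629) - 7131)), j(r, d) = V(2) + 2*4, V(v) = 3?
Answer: 7886/355 - 27016*I/sqrt(7131 - sqrt(237)) ≈ 22.214 - 320.27*I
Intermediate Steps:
j(r, d) = 11 (j(r, d) = 3 + 2*4 = 3 + 8 = 11)
E = 11791/355 + 27016/sqrt(-7131 + sqrt(237)) (E = 24 + 8*(-9813/(-8520) + 3377/(sqrt(sqrt(-4392 + 4629) - 7131))) = 24 + 8*(-9813*(-1/8520) + 3377/(sqrt(sqrt(237) - 7131))) = 24 + 8*(3271/2840 + 3377/(sqrt(-7131 + sqrt(237)))) = 24 + 8*(3271/2840 + 3377/sqrt(-7131 + sqrt(237))) = 24 + (3271/355 + 27016/sqrt(-7131 + sqrt(237))) = 11791/355 + 27016/sqrt(-7131 + sqrt(237)) ≈ 33.214 - 320.27*I)
E - j(-67, 4) = (11791/355 - 27016*I/sqrt(7131 - sqrt(237))) - 1*11 = (11791/355 - 27016*I/sqrt(7131 - sqrt(237))) - 11 = 7886/355 - 27016*I/sqrt(7131 - sqrt(237))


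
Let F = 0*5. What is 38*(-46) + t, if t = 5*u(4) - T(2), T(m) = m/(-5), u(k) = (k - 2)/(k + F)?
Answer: -17451/10 ≈ -1745.1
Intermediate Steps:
F = 0
u(k) = (-2 + k)/k (u(k) = (k - 2)/(k + 0) = (-2 + k)/k)
T(m) = -m/5 (T(m) = m*(-⅕) = -m/5)
t = 29/10 (t = 5*((-2 + 4)/4) - (-1)*2/5 = 5*((¼)*2) - 1*(-⅖) = 5*(½) + ⅖ = 5/2 + ⅖ = 29/10 ≈ 2.9000)
38*(-46) + t = 38*(-46) + 29/10 = -1748 + 29/10 = -17451/10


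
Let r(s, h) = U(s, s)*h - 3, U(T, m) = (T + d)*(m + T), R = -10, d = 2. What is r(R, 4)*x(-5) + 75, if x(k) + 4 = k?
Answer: -5658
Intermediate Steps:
x(k) = -4 + k
U(T, m) = (2 + T)*(T + m) (U(T, m) = (T + 2)*(m + T) = (2 + T)*(T + m))
r(s, h) = -3 + h*(2*s² + 4*s) (r(s, h) = (s² + 2*s + 2*s + s*s)*h - 3 = (s² + 2*s + 2*s + s²)*h - 3 = (2*s² + 4*s)*h - 3 = h*(2*s² + 4*s) - 3 = -3 + h*(2*s² + 4*s))
r(R, 4)*x(-5) + 75 = (-3 + 2*4*(-10)*(2 - 10))*(-4 - 5) + 75 = (-3 + 2*4*(-10)*(-8))*(-9) + 75 = (-3 + 640)*(-9) + 75 = 637*(-9) + 75 = -5733 + 75 = -5658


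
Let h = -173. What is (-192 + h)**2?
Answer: 133225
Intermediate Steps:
(-192 + h)**2 = (-192 - 173)**2 = (-365)**2 = 133225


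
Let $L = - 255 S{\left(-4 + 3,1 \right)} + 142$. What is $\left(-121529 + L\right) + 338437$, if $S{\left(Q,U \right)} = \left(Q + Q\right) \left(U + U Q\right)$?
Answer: $217050$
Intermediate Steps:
$S{\left(Q,U \right)} = 2 Q \left(U + Q U\right)$
$L = 142$ ($L = - 255 \cdot 2 \left(-4 + 3\right) 1 \left(1 + \left(-4 + 3\right)\right) + 142 = - 255 \cdot 2 \left(-1\right) 1 \left(1 - 1\right) + 142 = - 255 \cdot 2 \left(-1\right) 1 \cdot 0 + 142 = \left(-255\right) 0 + 142 = 0 + 142 = 142$)
$\left(-121529 + L\right) + 338437 = \left(-121529 + 142\right) + 338437 = -121387 + 338437 = 217050$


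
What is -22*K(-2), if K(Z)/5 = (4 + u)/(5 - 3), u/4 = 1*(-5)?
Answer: 880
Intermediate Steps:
u = -20 (u = 4*(1*(-5)) = 4*(-5) = -20)
K(Z) = -40 (K(Z) = 5*((4 - 20)/(5 - 3)) = 5*(-16/2) = 5*(-16*1/2) = 5*(-8) = -40)
-22*K(-2) = -22*(-40) = 880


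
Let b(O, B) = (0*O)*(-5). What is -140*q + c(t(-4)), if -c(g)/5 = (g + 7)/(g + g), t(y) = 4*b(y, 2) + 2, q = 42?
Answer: -23565/4 ≈ -5891.3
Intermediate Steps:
b(O, B) = 0 (b(O, B) = 0*(-5) = 0)
t(y) = 2 (t(y) = 4*0 + 2 = 0 + 2 = 2)
c(g) = -5*(7 + g)/(2*g) (c(g) = -5*(g + 7)/(g + g) = -5*(7 + g)/(2*g))
-140*q + c(t(-4)) = -140*42 + (5/2)*(-7 - 1*2)/2 = -5880 + (5/2)*(½)*(-7 - 2) = -5880 + (5/2)*(½)*(-9) = -5880 - 45/4 = -23565/4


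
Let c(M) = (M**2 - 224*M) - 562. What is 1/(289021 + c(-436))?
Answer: 1/576219 ≈ 1.7355e-6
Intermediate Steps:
c(M) = -562 + M**2 - 224*M
1/(289021 + c(-436)) = 1/(289021 + (-562 + (-436)**2 - 224*(-436))) = 1/(289021 + (-562 + 190096 + 97664)) = 1/(289021 + 287198) = 1/576219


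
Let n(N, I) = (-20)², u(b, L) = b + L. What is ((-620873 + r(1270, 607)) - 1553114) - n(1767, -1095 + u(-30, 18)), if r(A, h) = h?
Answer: -2173780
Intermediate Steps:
u(b, L) = L + b
n(N, I) = 400
((-620873 + r(1270, 607)) - 1553114) - n(1767, -1095 + u(-30, 18)) = ((-620873 + 607) - 1553114) - 1*400 = (-620266 - 1553114) - 400 = -2173380 - 400 = -2173780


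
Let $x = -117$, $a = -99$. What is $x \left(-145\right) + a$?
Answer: $16866$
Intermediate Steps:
$x \left(-145\right) + a = \left(-117\right) \left(-145\right) - 99 = 16965 - 99 = 16866$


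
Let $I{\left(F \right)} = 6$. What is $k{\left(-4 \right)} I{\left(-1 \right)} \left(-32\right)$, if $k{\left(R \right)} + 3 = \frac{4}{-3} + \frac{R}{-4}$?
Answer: $640$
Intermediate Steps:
$k{\left(R \right)} = - \frac{13}{3} - \frac{R}{4}$ ($k{\left(R \right)} = -3 + \left(\frac{4}{-3} + \frac{R}{-4}\right) = -3 + \left(4 \left(- \frac{1}{3}\right) + R \left(- \frac{1}{4}\right)\right) = -3 - \left(\frac{4}{3} + \frac{R}{4}\right) = - \frac{13}{3} - \frac{R}{4}$)
$k{\left(-4 \right)} I{\left(-1 \right)} \left(-32\right) = \left(- \frac{13}{3} - -1\right) 6 \left(-32\right) = \left(- \frac{13}{3} + 1\right) 6 \left(-32\right) = \left(- \frac{10}{3}\right) 6 \left(-32\right) = \left(-20\right) \left(-32\right) = 640$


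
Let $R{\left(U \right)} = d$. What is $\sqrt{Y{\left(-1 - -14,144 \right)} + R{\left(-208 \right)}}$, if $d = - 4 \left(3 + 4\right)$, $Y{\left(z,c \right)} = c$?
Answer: $2 \sqrt{29} \approx 10.77$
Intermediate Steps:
$d = -28$ ($d = \left(-4\right) 7 = -28$)
$R{\left(U \right)} = -28$
$\sqrt{Y{\left(-1 - -14,144 \right)} + R{\left(-208 \right)}} = \sqrt{144 - 28} = \sqrt{116} = 2 \sqrt{29}$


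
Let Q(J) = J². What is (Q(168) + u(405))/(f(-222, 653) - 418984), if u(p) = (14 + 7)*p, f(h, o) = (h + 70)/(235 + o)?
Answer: -4076919/46507243 ≈ -0.087662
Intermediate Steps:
f(h, o) = (70 + h)/(235 + o)
u(p) = 21*p
(Q(168) + u(405))/(f(-222, 653) - 418984) = (168² + 21*405)/((70 - 222)/(235 + 653) - 418984) = (28224 + 8505)/(-152/888 - 418984) = 36729/((1/888)*(-152) - 418984) = 36729/(-19/111 - 418984) = 36729/(-46507243/111) = 36729*(-111/46507243) = -4076919/46507243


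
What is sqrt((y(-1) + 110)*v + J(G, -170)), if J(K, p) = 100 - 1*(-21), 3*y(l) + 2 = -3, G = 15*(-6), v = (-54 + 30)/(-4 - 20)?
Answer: 4*sqrt(129)/3 ≈ 15.144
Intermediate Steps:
v = 1 (v = -24/(-24) = -24*(-1/24) = 1)
G = -90
y(l) = -5/3 (y(l) = -2/3 + (1/3)*(-3) = -2/3 - 1 = -5/3)
J(K, p) = 121 (J(K, p) = 100 + 21 = 121)
sqrt((y(-1) + 110)*v + J(G, -170)) = sqrt((-5/3 + 110)*1 + 121) = sqrt((325/3)*1 + 121) = sqrt(325/3 + 121) = sqrt(688/3) = 4*sqrt(129)/3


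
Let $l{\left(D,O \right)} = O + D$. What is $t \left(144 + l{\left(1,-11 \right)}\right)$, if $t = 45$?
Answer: $6030$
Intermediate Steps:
$l{\left(D,O \right)} = D + O$
$t \left(144 + l{\left(1,-11 \right)}\right) = 45 \left(144 + \left(1 - 11\right)\right) = 45 \left(144 - 10\right) = 45 \cdot 134 = 6030$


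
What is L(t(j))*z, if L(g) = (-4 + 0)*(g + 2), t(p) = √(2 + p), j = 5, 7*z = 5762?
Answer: -46096/7 - 23048*√7/7 ≈ -15296.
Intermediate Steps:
z = 5762/7 (z = (⅐)*5762 = 5762/7 ≈ 823.14)
L(g) = -8 - 4*g (L(g) = -4*(2 + g) = -8 - 4*g)
L(t(j))*z = (-8 - 4*√(2 + 5))*(5762/7) = (-8 - 4*√7)*(5762/7) = -46096/7 - 23048*√7/7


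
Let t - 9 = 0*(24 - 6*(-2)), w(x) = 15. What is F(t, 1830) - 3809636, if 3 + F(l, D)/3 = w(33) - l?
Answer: -3809627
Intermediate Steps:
t = 9 (t = 9 + 0*(24 - 6*(-2)) = 9 + 0*(24 + 12) = 9 + 0*36 = 9 + 0 = 9)
F(l, D) = 36 - 3*l (F(l, D) = -9 + 3*(15 - l) = -9 + (45 - 3*l) = 36 - 3*l)
F(t, 1830) - 3809636 = (36 - 3*9) - 3809636 = (36 - 27) - 3809636 = 9 - 3809636 = -3809627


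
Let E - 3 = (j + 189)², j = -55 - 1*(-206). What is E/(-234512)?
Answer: -115603/234512 ≈ -0.49295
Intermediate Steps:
j = 151 (j = -55 + 206 = 151)
E = 115603 (E = 3 + (151 + 189)² = 3 + 340² = 3 + 115600 = 115603)
E/(-234512) = 115603/(-234512) = 115603*(-1/234512) = -115603/234512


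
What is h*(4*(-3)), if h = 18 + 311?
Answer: -3948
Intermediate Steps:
h = 329
h*(4*(-3)) = 329*(4*(-3)) = 329*(-12) = -3948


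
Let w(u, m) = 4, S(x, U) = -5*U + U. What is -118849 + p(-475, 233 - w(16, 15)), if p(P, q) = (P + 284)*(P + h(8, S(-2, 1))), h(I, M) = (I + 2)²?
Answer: -47224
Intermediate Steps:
S(x, U) = -4*U
h(I, M) = (2 + I)²
p(P, q) = (100 + P)*(284 + P) (p(P, q) = (P + 284)*(P + (2 + 8)²) = (284 + P)*(P + 10²) = (284 + P)*(P + 100) = (284 + P)*(100 + P) = (100 + P)*(284 + P))
-118849 + p(-475, 233 - w(16, 15)) = -118849 + (28400 + (-475)² + 384*(-475)) = -118849 + (28400 + 225625 - 182400) = -118849 + 71625 = -47224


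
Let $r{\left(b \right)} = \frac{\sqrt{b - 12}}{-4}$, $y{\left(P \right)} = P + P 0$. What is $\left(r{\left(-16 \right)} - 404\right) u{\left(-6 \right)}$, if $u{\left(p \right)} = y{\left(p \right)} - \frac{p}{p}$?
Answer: $2828 + \frac{7 i \sqrt{7}}{2} \approx 2828.0 + 9.2601 i$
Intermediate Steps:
$y{\left(P \right)} = P$ ($y{\left(P \right)} = P + 0 = P$)
$u{\left(p \right)} = -1 + p$ ($u{\left(p \right)} = p - \frac{p}{p} = p - 1 = -1 + p$)
$r{\left(b \right)} = - \frac{\sqrt{-12 + b}}{4}$ ($r{\left(b \right)} = \sqrt{-12 + b} \left(- \frac{1}{4}\right) = - \frac{\sqrt{-12 + b}}{4}$)
$\left(r{\left(-16 \right)} - 404\right) u{\left(-6 \right)} = \left(- \frac{\sqrt{-12 - 16}}{4} - 404\right) \left(-1 - 6\right) = \left(- \frac{\sqrt{-28}}{4} - 404\right) \left(-7\right) = \left(- \frac{2 i \sqrt{7}}{4} - 404\right) \left(-7\right) = \left(- \frac{i \sqrt{7}}{2} - 404\right) \left(-7\right) = \left(-404 - \frac{i \sqrt{7}}{2}\right) \left(-7\right) = 2828 + \frac{7 i \sqrt{7}}{2}$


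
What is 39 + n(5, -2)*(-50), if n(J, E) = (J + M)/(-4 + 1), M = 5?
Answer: 617/3 ≈ 205.67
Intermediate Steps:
n(J, E) = -5/3 - J/3 (n(J, E) = (J + 5)/(-4 + 1) = (5 + J)/(-3) = (5 + J)*(-⅓) = -5/3 - J/3)
39 + n(5, -2)*(-50) = 39 + (-5/3 - ⅓*5)*(-50) = 39 + (-5/3 - 5/3)*(-50) = 39 - 10/3*(-50) = 39 + 500/3 = 617/3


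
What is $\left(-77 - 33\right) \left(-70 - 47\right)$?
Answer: $12870$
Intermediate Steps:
$\left(-77 - 33\right) \left(-70 - 47\right) = \left(-77 - 33\right) \left(-117\right) = \left(-110\right) \left(-117\right) = 12870$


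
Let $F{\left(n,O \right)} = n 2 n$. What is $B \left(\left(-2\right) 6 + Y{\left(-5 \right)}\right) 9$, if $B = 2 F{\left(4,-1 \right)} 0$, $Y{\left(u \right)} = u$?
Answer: $0$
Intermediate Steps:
$F{\left(n,O \right)} = 2 n^{2}$ ($F{\left(n,O \right)} = 2 n n = 2 n^{2}$)
$B = 0$ ($B = 2 \cdot 2 \cdot 4^{2} \cdot 0 = 2 \cdot 2 \cdot 16 \cdot 0 = 2 \cdot 32 \cdot 0 = 64 \cdot 0 = 0$)
$B \left(\left(-2\right) 6 + Y{\left(-5 \right)}\right) 9 = 0 \left(\left(-2\right) 6 - 5\right) 9 = 0 \left(-12 - 5\right) 9 = 0 \left(-17\right) 9 = 0 \cdot 9 = 0$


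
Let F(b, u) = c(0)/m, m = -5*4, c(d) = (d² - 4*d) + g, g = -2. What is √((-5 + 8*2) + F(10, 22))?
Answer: √1110/10 ≈ 3.3317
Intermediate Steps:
c(d) = -2 + d² - 4*d (c(d) = (d² - 4*d) - 2 = -2 + d² - 4*d)
m = -20
F(b, u) = ⅒ (F(b, u) = (-2 + 0² - 4*0)/(-20) = (-2 + 0 + 0)*(-1/20) = -2*(-1/20) = ⅒)
√((-5 + 8*2) + F(10, 22)) = √((-5 + 8*2) + ⅒) = √((-5 + 16) + ⅒) = √(11 + ⅒) = √(111/10) = √1110/10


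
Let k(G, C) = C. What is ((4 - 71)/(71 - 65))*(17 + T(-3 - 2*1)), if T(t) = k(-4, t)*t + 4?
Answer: -1541/3 ≈ -513.67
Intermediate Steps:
T(t) = 4 + t² (T(t) = t*t + 4 = t² + 4 = 4 + t²)
((4 - 71)/(71 - 65))*(17 + T(-3 - 2*1)) = ((4 - 71)/(71 - 65))*(17 + (4 + (-3 - 2*1)²)) = (-67/6)*(17 + (4 + (-3 - 2)²)) = (-67*⅙)*(17 + (4 + (-5)²)) = -67*(17 + (4 + 25))/6 = -67*(17 + 29)/6 = -67/6*46 = -1541/3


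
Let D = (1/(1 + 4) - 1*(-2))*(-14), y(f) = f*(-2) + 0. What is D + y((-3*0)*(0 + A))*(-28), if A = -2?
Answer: -154/5 ≈ -30.800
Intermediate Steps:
y(f) = -2*f (y(f) = -2*f + 0 = -2*f)
D = -154/5 (D = (1/5 + 2)*(-14) = (11/5)*(-14) = -154/5 ≈ -30.800)
D + y((-3*0)*(0 + A))*(-28) = -154/5 - 2*(-3*0)*(0 - 2)*(-28) = -154/5 - 0*(-2)*(-28) = -154/5 - 2*0*(-28) = -154/5 + 0*(-28) = -154/5 + 0 = -154/5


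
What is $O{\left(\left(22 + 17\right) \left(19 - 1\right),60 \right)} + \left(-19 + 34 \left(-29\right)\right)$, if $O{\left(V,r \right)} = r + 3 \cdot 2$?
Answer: $-939$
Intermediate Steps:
$O{\left(V,r \right)} = 6 + r$ ($O{\left(V,r \right)} = r + 6 = 6 + r$)
$O{\left(\left(22 + 17\right) \left(19 - 1\right),60 \right)} + \left(-19 + 34 \left(-29\right)\right) = \left(6 + 60\right) + \left(-19 + 34 \left(-29\right)\right) = 66 - 1005 = -939$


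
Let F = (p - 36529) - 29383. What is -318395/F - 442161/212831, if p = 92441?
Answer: -79494415414/5646193599 ≈ -14.079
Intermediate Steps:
F = 26529 (F = (92441 - 36529) - 29383 = 55912 - 29383 = 26529)
-318395/F - 442161/212831 = -318395/26529 - 442161/212831 = -79494415414/5646193599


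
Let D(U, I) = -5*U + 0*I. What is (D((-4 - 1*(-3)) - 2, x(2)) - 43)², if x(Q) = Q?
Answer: 784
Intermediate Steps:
D(U, I) = -5*U (D(U, I) = -5*U + 0 = -5*U)
(D((-4 - 1*(-3)) - 2, x(2)) - 43)² = (-5*((-4 - 1*(-3)) - 2) - 43)² = (-5*((-4 + 3) - 2) - 43)² = (-5*(-1 - 2) - 43)² = (-5*(-3) - 43)² = (15 - 43)² = (-28)² = 784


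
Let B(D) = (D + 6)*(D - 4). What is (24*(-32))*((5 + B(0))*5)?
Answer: 72960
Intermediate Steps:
B(D) = (-4 + D)*(6 + D) (B(D) = (6 + D)*(-4 + D) = (-4 + D)*(6 + D))
(24*(-32))*((5 + B(0))*5) = (24*(-32))*((5 + (-24 + 0² + 2*0))*5) = -768*(5 + (-24 + 0 + 0))*5 = -768*(5 - 24)*5 = -(-14592)*5 = -768*(-95) = 72960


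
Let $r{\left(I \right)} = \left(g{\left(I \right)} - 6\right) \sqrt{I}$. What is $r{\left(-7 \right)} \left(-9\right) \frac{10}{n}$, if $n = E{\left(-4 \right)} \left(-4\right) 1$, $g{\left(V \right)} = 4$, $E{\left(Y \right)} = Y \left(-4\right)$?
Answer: $- \frac{45 i \sqrt{7}}{16} \approx - 7.4412 i$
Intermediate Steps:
$E{\left(Y \right)} = - 4 Y$
$n = -64$ ($n = \left(-4\right) \left(-4\right) \left(-4\right) 1 = 16 \left(-4\right) 1 = \left(-64\right) 1 = -64$)
$r{\left(I \right)} = - 2 \sqrt{I}$ ($r{\left(I \right)} = \left(4 - 6\right) \sqrt{I} = - 2 \sqrt{I}$)
$r{\left(-7 \right)} \left(-9\right) \frac{10}{n} = - 2 \sqrt{-7} \left(-9\right) \frac{10}{-64} = - 2 i \sqrt{7} \left(-9\right) 10 \left(- \frac{1}{64}\right) = - 2 i \sqrt{7} \left(-9\right) \left(- \frac{5}{32}\right) = 18 i \sqrt{7} \left(- \frac{5}{32}\right) = - \frac{45 i \sqrt{7}}{16}$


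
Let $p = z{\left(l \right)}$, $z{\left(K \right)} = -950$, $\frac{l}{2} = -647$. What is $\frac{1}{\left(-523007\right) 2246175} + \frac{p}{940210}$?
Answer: $- \frac{111602698675396}{110452603403362725} \approx -0.0010104$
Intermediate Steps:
$l = -1294$ ($l = 2 \left(-647\right) = -1294$)
$p = -950$
$\frac{1}{\left(-523007\right) 2246175} + \frac{p}{940210} = \frac{1}{\left(-523007\right) 2246175} - \frac{950}{940210} = \left(- \frac{1}{523007}\right) \frac{1}{2246175} - \frac{95}{94021} = - \frac{1}{1174765248225} - \frac{95}{94021} = - \frac{111602698675396}{110452603403362725}$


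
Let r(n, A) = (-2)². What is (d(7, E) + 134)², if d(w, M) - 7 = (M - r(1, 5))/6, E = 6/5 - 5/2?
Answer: 70677649/3600 ≈ 19633.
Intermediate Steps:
r(n, A) = 4
E = -13/10 (E = 6*(⅕) - 5*½ = 6/5 - 5/2 = -13/10 ≈ -1.3000)
d(w, M) = 19/3 + M/6 (d(w, M) = 7 + (M - 1*4)/6 = 7 + (M - 4)*(⅙) = 7 + (-4 + M)*(⅙) = 7 + (-⅔ + M/6) = 19/3 + M/6)
(d(7, E) + 134)² = ((19/3 + (⅙)*(-13/10)) + 134)² = ((19/3 - 13/60) + 134)² = (367/60 + 134)² = (8407/60)² = 70677649/3600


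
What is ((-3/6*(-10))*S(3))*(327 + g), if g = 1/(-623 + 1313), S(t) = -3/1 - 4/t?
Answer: -2933203/414 ≈ -7085.0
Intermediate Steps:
S(t) = -3 - 4/t (S(t) = -3*1 - 4/t = -3 - 4/t)
g = 1/690 ≈ 0.0014493
((-3/6*(-10))*S(3))*(327 + g) = ((-3/6*(-10))*(-3 - 4/3))*(327 + 1/690) = ((-3*1/6*(-10))*(-3 - 4*1/3))*(225631/690) = ((-1/2*(-10))*(-3 - 4/3))*(225631/690) = (5*(-13/3))*(225631/690) = -65/3*225631/690 = -2933203/414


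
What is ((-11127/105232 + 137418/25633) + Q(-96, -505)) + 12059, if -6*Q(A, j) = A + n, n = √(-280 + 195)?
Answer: 32585423713785/2697411856 - I*√85/6 ≈ 12080.0 - 1.5366*I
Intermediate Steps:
n = I*√85 (n = √(-85) = I*√85 ≈ 9.2195*I)
Q(A, j) = -A/6 - I*√85/6 (Q(A, j) = -(A + I*√85)/6 = -A/6 - I*√85/6)
((-11127/105232 + 137418/25633) + Q(-96, -505)) + 12059 = ((-11127/105232 + 137418/25633) + (-⅙*(-96) - I*√85/6)) + 12059 = ((-11127*1/105232 + 137418*(1/25633)) + (16 - I*√85/6)) + 12059 = ((-11127/105232 + 137418/25633) + (16 - I*√85/6)) + 12059 = (14175552585/2697411856 + (16 - I*√85/6)) + 12059 = (57334142281/2697411856 - I*√85/6) + 12059 = 32585423713785/2697411856 - I*√85/6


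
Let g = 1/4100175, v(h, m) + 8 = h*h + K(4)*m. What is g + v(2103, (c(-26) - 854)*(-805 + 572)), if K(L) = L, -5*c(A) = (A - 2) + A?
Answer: 21355611421096/4100175 ≈ 5.2085e+6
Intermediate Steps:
c(A) = ⅖ - 2*A/5 (c(A) = -((A - 2) + A)/5 = -((-2 + A) + A)/5 = -(-2 + 2*A)/5 = ⅖ - 2*A/5)
v(h, m) = -8 + h² + 4*m (v(h, m) = -8 + (h*h + 4*m) = -8 + (h² + 4*m) = -8 + h² + 4*m)
g = 1/4100175 ≈ 2.4389e-7
g + v(2103, (c(-26) - 854)*(-805 + 572)) = 1/4100175 + (-8 + 2103² + 4*(((⅖ - ⅖*(-26)) - 854)*(-805 + 572))) = 1/4100175 + (-8 + 4422609 + 4*(((⅖ + 52/5) - 854)*(-233))) = 1/4100175 + (-8 + 4422609 + 4*((54/5 - 854)*(-233))) = 1/4100175 + (-8 + 4422609 + 4*(-4216/5*(-233))) = 1/4100175 + (-8 + 4422609 + 4*(982328/5)) = 1/4100175 + (-8 + 4422609 + 3929312/5) = 1/4100175 + 26042317/5 = 21355611421096/4100175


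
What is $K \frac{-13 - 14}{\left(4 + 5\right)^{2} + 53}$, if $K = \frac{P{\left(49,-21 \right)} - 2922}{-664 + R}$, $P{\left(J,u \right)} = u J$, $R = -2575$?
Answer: $- \frac{106677}{434026} \approx -0.24578$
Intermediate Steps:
$P{\left(J,u \right)} = J u$
$K = \frac{3951}{3239}$ ($K = \frac{49 \left(-21\right) - 2922}{-664 - 2575} = \frac{-1029 - 2922}{-3239} = \left(-3951\right) \left(- \frac{1}{3239}\right) = \frac{3951}{3239} \approx 1.2198$)
$K \frac{-13 - 14}{\left(4 + 5\right)^{2} + 53} = \frac{3951 \frac{-13 - 14}{\left(4 + 5\right)^{2} + 53}}{3239} = \frac{3951 \left(- \frac{27}{9^{2} + 53}\right)}{3239} = \frac{3951 \left(- \frac{27}{81 + 53}\right)}{3239} = \frac{3951 \left(- \frac{27}{134}\right)}{3239} = \frac{3951 \left(\left(-27\right) \frac{1}{134}\right)}{3239} = \frac{3951}{3239} \left(- \frac{27}{134}\right) = - \frac{106677}{434026}$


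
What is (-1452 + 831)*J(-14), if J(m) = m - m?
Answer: 0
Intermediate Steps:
J(m) = 0
(-1452 + 831)*J(-14) = (-1452 + 831)*0 = -621*0 = 0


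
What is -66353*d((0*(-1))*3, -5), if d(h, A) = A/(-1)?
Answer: -331765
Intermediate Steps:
d(h, A) = -A (d(h, A) = A*(-1) = -A)
-66353*d((0*(-1))*3, -5) = -(-66353)*(-5) = -66353*5 = -331765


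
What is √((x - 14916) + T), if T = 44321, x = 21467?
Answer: 2*√12718 ≈ 225.55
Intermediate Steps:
√((x - 14916) + T) = √((21467 - 14916) + 44321) = √(6551 + 44321) = √50872 = 2*√12718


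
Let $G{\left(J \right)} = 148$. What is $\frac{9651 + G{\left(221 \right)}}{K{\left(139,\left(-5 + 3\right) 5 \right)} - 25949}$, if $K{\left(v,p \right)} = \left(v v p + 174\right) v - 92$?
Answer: $- \frac{9799}{26858045} \approx -0.00036484$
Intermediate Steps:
$K{\left(v,p \right)} = -92 + v \left(174 + p v^{2}\right)$ ($K{\left(v,p \right)} = \left(v^{2} p + 174\right) v - 92 = \left(p v^{2} + 174\right) v - 92 = \left(174 + p v^{2}\right) v - 92 = v \left(174 + p v^{2}\right) - 92 = -92 + v \left(174 + p v^{2}\right)$)
$\frac{9651 + G{\left(221 \right)}}{K{\left(139,\left(-5 + 3\right) 5 \right)} - 25949} = \frac{9651 + 148}{\left(-92 + 174 \cdot 139 + \left(-5 + 3\right) 5 \cdot 139^{3}\right) - 25949} = \frac{9799}{\left(-92 + 24186 + \left(-2\right) 5 \cdot 2685619\right) - 25949} = \frac{9799}{\left(-92 + 24186 - 26856190\right) - 25949} = \frac{9799}{-26832096 - 25949} = \frac{9799}{-26858045} = 9799 \left(- \frac{1}{26858045}\right) = - \frac{9799}{26858045}$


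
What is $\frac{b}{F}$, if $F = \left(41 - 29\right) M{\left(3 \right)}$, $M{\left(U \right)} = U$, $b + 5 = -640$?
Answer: $- \frac{215}{12} \approx -17.917$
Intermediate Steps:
$b = -645$ ($b = -5 - 640 = -645$)
$F = 36$ ($F = \left(41 - 29\right) 3 = 12 \cdot 3 = 36$)
$\frac{b}{F} = - \frac{645}{36} = \left(-645\right) \frac{1}{36} = - \frac{215}{12}$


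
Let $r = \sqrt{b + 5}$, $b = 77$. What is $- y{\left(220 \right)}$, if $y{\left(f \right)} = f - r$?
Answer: $-220 + \sqrt{82} \approx -210.94$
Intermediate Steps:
$r = \sqrt{82}$ ($r = \sqrt{77 + 5} = \sqrt{82} \approx 9.0554$)
$y{\left(f \right)} = f - \sqrt{82}$
$- y{\left(220 \right)} = - (220 - \sqrt{82}) = -220 + \sqrt{82}$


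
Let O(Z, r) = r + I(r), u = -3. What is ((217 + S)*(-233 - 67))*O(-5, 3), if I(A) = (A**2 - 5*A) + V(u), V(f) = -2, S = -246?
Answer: -43500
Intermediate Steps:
I(A) = -2 + A**2 - 5*A (I(A) = (A**2 - 5*A) - 2 = -2 + A**2 - 5*A)
O(Z, r) = -2 + r**2 - 4*r (O(Z, r) = r + (-2 + r**2 - 5*r) = -2 + r**2 - 4*r)
((217 + S)*(-233 - 67))*O(-5, 3) = ((217 - 246)*(-233 - 67))*(-2 + 3**2 - 4*3) = (-29*(-300))*(-2 + 9 - 12) = 8700*(-5) = -43500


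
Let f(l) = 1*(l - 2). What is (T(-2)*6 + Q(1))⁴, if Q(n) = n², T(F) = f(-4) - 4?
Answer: 12117361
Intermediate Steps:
f(l) = -2 + l (f(l) = 1*(-2 + l) = -2 + l)
T(F) = -10 (T(F) = (-2 - 4) - 4 = -6 - 4 = -10)
(T(-2)*6 + Q(1))⁴ = (-10*6 + 1²)⁴ = (-60 + 1)⁴ = (-59)⁴ = 12117361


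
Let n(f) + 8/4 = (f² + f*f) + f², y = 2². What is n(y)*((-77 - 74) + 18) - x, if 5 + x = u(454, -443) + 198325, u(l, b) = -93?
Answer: -204345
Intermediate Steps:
x = 198227 (x = -5 + (-93 + 198325) = -5 + 198232 = 198227)
y = 4
n(f) = -2 + 3*f² (n(f) = -2 + ((f² + f*f) + f²) = -2 + ((f² + f²) + f²) = -2 + (2*f² + f²) = -2 + 3*f²)
n(y)*((-77 - 74) + 18) - x = (-2 + 3*4²)*((-77 - 74) + 18) - 1*198227 = (-2 + 3*16)*(-151 + 18) - 198227 = (-2 + 48)*(-133) - 198227 = 46*(-133) - 198227 = -6118 - 198227 = -204345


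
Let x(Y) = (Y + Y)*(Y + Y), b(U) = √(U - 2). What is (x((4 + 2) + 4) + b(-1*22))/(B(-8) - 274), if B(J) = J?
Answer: -200/141 - I*√6/141 ≈ -1.4184 - 0.017372*I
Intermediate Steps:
b(U) = √(-2 + U)
x(Y) = 4*Y² (x(Y) = (2*Y)*(2*Y) = 4*Y²)
(x((4 + 2) + 4) + b(-1*22))/(B(-8) - 274) = (4*((4 + 2) + 4)² + √(-2 - 1*22))/(-8 - 274) = (4*(6 + 4)² + √(-2 - 22))/(-282) = (4*10² + √(-24))*(-1/282) = (4*100 + 2*I*√6)*(-1/282) = (400 + 2*I*√6)*(-1/282) = -200/141 - I*√6/141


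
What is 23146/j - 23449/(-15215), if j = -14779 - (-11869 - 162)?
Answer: -803711/116790 ≈ -6.8817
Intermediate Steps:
j = -2748 (j = -14779 - 1*(-12031) = -14779 + 12031 = -2748)
23146/j - 23449/(-15215) = 23146/(-2748) - 23449/(-15215) = 23146*(-1/2748) - 23449*(-1/15215) = -11573/1374 + 131/85 = -803711/116790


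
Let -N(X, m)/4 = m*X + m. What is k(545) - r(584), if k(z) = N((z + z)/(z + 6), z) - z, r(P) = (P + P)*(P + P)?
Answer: -755565099/551 ≈ -1.3713e+6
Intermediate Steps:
N(X, m) = -4*m - 4*X*m (N(X, m) = -4*(m*X + m) = -4*(X*m + m) = -4*(m + X*m) = -4*m - 4*X*m)
r(P) = 4*P² (r(P) = (2*P)*(2*P) = 4*P²)
k(z) = -z - 4*z*(1 + 2*z/(6 + z)) (k(z) = -4*z*(1 + (z + z)/(z + 6)) - z = -4*z*(1 + (2*z)/(6 + z)) - z = -4*z*(1 + 2*z/(6 + z)) - z = -z - 4*z*(1 + 2*z/(6 + z)))
k(545) - r(584) = 545*(-30 - 13*545)/(6 + 545) - 4*584² = 545*(-30 - 7085)/551 - 4*341056 = 545*(1/551)*(-7115) - 1*1364224 = -3877675/551 - 1364224 = -755565099/551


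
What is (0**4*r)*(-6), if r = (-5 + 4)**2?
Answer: 0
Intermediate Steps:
r = 1 (r = (-1)**2 = 1)
(0**4*r)*(-6) = (0**4*1)*(-6) = (0*1)*(-6) = 0*(-6) = 0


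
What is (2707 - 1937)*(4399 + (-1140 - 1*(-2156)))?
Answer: 4169550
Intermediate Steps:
(2707 - 1937)*(4399 + (-1140 - 1*(-2156))) = 770*(4399 + (-1140 + 2156)) = 770*(4399 + 1016) = 770*5415 = 4169550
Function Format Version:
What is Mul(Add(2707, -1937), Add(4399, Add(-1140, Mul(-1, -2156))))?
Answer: 4169550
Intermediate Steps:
Mul(Add(2707, -1937), Add(4399, Add(-1140, Mul(-1, -2156)))) = Mul(770, Add(4399, Add(-1140, 2156))) = Mul(770, Add(4399, 1016)) = Mul(770, 5415) = 4169550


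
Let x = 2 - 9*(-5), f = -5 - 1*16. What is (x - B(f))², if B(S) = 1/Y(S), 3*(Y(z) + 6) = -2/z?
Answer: 314530225/141376 ≈ 2224.8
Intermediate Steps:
Y(z) = -6 - 2/(3*z) (Y(z) = -6 + (-2/z)/3 = -6 - 2/(3*z))
f = -21 (f = -5 - 16 = -21)
B(S) = 1/(-6 - 2/(3*S))
x = 47 (x = 2 + 45 = 47)
(x - B(f))² = (47 - (-3)*(-21)/(2 + 18*(-21)))² = (47 - (-3)*(-21)/(2 - 378))² = (47 - (-3)*(-21)/(-376))² = (47 - (-3)*(-21)*(-1)/376)² = (47 - 1*(-63/376))² = (47 + 63/376)² = (17735/376)² = 314530225/141376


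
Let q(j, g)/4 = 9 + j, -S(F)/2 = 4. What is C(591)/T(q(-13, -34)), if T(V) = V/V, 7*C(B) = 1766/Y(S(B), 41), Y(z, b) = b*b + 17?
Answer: 883/5943 ≈ 0.14858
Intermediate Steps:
S(F) = -8 (S(F) = -2*4 = -8)
Y(z, b) = 17 + b² (Y(z, b) = b² + 17 = 17 + b²)
q(j, g) = 36 + 4*j (q(j, g) = 4*(9 + j) = 36 + 4*j)
C(B) = 883/5943 (C(B) = (1766/(17 + 41²))/7 = (1766/(17 + 1681))/7 = (1766/1698)/7 = (1766*(1/1698))/7 = (⅐)*(883/849) = 883/5943)
T(V) = 1
C(591)/T(q(-13, -34)) = (883/5943)/1 = (883/5943)*1 = 883/5943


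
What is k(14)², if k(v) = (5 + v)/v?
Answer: 361/196 ≈ 1.8418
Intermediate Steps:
k(v) = (5 + v)/v
k(14)² = ((5 + 14)/14)² = ((1/14)*19)² = (19/14)² = 361/196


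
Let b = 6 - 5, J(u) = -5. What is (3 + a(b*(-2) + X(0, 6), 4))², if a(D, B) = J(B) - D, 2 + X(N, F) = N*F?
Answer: 4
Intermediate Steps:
b = 1
X(N, F) = -2 + F*N (X(N, F) = -2 + N*F = -2 + F*N)
a(D, B) = -5 - D
(3 + a(b*(-2) + X(0, 6), 4))² = (3 + (-5 - (1*(-2) + (-2 + 6*0))))² = (3 + (-5 - (-2 + (-2 + 0))))² = (3 + (-5 - (-2 - 2)))² = (3 + (-5 - 1*(-4)))² = (3 + (-5 + 4))² = (3 - 1)² = 2² = 4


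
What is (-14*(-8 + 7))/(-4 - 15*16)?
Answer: -7/122 ≈ -0.057377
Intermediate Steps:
(-14*(-8 + 7))/(-4 - 15*16) = (-14*(-1))/(-4 - 240) = 14/(-244) = 14*(-1/244) = -7/122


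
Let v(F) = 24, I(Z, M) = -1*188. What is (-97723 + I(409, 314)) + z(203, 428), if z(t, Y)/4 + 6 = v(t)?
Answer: -97839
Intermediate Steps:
I(Z, M) = -188
z(t, Y) = 72 (z(t, Y) = -24 + 4*24 = -24 + 96 = 72)
(-97723 + I(409, 314)) + z(203, 428) = (-97723 - 188) + 72 = -97911 + 72 = -97839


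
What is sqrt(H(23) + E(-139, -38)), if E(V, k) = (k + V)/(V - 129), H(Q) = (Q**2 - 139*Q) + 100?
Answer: I*sqrt(46099149)/134 ≈ 50.669*I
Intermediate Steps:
H(Q) = 100 + Q**2 - 139*Q
E(V, k) = (V + k)/(-129 + V)
sqrt(H(23) + E(-139, -38)) = sqrt((100 + 23**2 - 139*23) + (-139 - 38)/(-129 - 139)) = sqrt((100 + 529 - 3197) - 177/(-268)) = sqrt(-2568 - 1/268*(-177)) = sqrt(-2568 + 177/268) = sqrt(-688047/268) = I*sqrt(46099149)/134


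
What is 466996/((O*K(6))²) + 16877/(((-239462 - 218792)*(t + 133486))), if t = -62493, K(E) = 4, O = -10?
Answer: 1899087460920739/6506565244400 ≈ 291.87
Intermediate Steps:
466996/((O*K(6))²) + 16877/(((-239462 - 218792)*(t + 133486))) = 466996/((-10*4)²) + 16877/(((-239462 - 218792)*(-62493 + 133486))) = 466996/((-40)²) + 16877/((-458254*70993)) = 466996/1600 + 16877/(-32532826222) = 466996*(1/1600) + 16877*(-1/32532826222) = 116749/400 - 16877/32532826222 = 1899087460920739/6506565244400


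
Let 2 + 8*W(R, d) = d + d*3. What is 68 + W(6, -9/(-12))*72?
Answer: 77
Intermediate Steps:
W(R, d) = -¼ + d/2 (W(R, d) = -¼ + (d + d*3)/8 = -¼ + (d + 3*d)/8 = -¼ + (4*d)/8 = -¼ + d/2)
68 + W(6, -9/(-12))*72 = 68 + (-¼ + (-9/(-12))/2)*72 = 68 + (-¼ + (-9*(-1/12))/2)*72 = 68 + (-¼ + (½)*(¾))*72 = 68 + (-¼ + 3/8)*72 = 68 + (⅛)*72 = 68 + 9 = 77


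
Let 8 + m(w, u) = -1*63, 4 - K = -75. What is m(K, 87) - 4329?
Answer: -4400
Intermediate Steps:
K = 79 (K = 4 - 1*(-75) = 4 + 75 = 79)
m(w, u) = -71 (m(w, u) = -8 - 1*63 = -8 - 63 = -71)
m(K, 87) - 4329 = -71 - 4329 = -4400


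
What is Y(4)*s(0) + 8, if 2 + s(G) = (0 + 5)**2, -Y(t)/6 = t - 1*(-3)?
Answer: -958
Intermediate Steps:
Y(t) = -18 - 6*t (Y(t) = -6*(t - 1*(-3)) = -6*(t + 3) = -6*(3 + t) = -18 - 6*t)
s(G) = 23 (s(G) = -2 + (0 + 5)**2 = -2 + 5**2 = -2 + 25 = 23)
Y(4)*s(0) + 8 = (-18 - 6*4)*23 + 8 = (-18 - 24)*23 + 8 = -42*23 + 8 = -966 + 8 = -958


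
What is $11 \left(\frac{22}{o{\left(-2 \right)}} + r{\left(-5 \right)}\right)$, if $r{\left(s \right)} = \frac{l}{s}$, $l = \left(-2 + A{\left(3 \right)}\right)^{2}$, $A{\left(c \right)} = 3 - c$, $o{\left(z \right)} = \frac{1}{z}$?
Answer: $- \frac{2464}{5} \approx -492.8$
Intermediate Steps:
$l = 4$ ($l = \left(-2 + \left(3 - 3\right)\right)^{2} = \left(-2 + 0\right)^{2} = \left(-2\right)^{2} = 4$)
$r{\left(s \right)} = \frac{4}{s}$
$11 \left(\frac{22}{o{\left(-2 \right)}} + r{\left(-5 \right)}\right) = 11 \left(\frac{22}{\frac{1}{-2}} + \frac{4}{-5}\right) = 11 \left(\frac{22}{- \frac{1}{2}} + 4 \left(- \frac{1}{5}\right)\right) = 11 \left(22 \left(-2\right) - \frac{4}{5}\right) = 11 \left(-44 - \frac{4}{5}\right) = 11 \left(- \frac{224}{5}\right) = - \frac{2464}{5}$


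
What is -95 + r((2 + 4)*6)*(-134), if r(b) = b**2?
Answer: -173759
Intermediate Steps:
-95 + r((2 + 4)*6)*(-134) = -95 + ((2 + 4)*6)**2*(-134) = -95 + (6*6)**2*(-134) = -95 + 36**2*(-134) = -95 + 1296*(-134) = -95 - 173664 = -173759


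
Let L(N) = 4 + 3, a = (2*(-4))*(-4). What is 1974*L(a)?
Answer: 13818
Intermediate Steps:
a = 32 (a = -8*(-4) = 32)
L(N) = 7
1974*L(a) = 1974*7 = 13818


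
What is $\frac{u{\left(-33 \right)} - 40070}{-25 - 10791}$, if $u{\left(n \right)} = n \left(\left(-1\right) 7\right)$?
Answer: $\frac{39839}{10816} \approx 3.6833$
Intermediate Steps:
$u{\left(n \right)} = - 7 n$ ($u{\left(n \right)} = n \left(-7\right) = - 7 n$)
$\frac{u{\left(-33 \right)} - 40070}{-25 - 10791} = \frac{\left(-7\right) \left(-33\right) - 40070}{-25 - 10791} = \frac{231 - 40070}{-10816} = \left(-39839\right) \left(- \frac{1}{10816}\right) = \frac{39839}{10816}$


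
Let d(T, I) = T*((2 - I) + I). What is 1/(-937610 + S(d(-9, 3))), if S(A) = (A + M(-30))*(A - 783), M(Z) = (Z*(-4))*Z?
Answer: 1/1960408 ≈ 5.1010e-7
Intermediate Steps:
d(T, I) = 2*T (d(T, I) = T*2 = 2*T)
M(Z) = -4*Z**2 (M(Z) = (-4*Z)*Z = -4*Z**2)
S(A) = (-3600 + A)*(-783 + A) (S(A) = (A - 4*(-30)**2)*(A - 783) = (A - 4*900)*(-783 + A) = (A - 3600)*(-783 + A) = (-3600 + A)*(-783 + A))
1/(-937610 + S(d(-9, 3))) = 1/(-937610 + (2818800 + (2*(-9))**2 - 8766*(-9))) = 1/(-937610 + (2818800 + (-18)**2 - 4383*(-18))) = 1/(-937610 + (2818800 + 324 + 78894)) = 1/(-937610 + 2898018) = 1/1960408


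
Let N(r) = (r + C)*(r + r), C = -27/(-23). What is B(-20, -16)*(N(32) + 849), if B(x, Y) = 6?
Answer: 410154/23 ≈ 17833.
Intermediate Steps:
C = 27/23 (C = -27*(-1/23) = 27/23 ≈ 1.1739)
N(r) = 2*r*(27/23 + r) (N(r) = (r + 27/23)*(r + r) = (27/23 + r)*(2*r) = 2*r*(27/23 + r))
B(-20, -16)*(N(32) + 849) = 6*((2/23)*32*(27 + 23*32) + 849) = 6*((2/23)*32*(27 + 736) + 849) = 6*((2/23)*32*763 + 849) = 6*(48832/23 + 849) = 6*(68359/23) = 410154/23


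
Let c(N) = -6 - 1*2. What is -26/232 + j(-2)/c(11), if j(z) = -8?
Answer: 103/116 ≈ 0.88793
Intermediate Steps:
c(N) = -8 (c(N) = -6 - 2 = -8)
-26/232 + j(-2)/c(11) = -26/232 - 8/(-8) = -26*1/232 - 8*(-⅛) = -13/116 + 1 = 103/116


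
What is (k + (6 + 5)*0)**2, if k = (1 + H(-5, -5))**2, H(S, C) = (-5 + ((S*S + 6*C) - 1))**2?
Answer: 221533456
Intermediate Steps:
H(S, C) = (-6 + S**2 + 6*C)**2 (H(S, C) = (-5 + ((S**2 + 6*C) - 1))**2 = (-5 + (-1 + S**2 + 6*C))**2 = (-6 + S**2 + 6*C)**2)
k = 14884 (k = (1 + (-6 + (-5)**2 + 6*(-5))**2)**2 = (1 + (-6 + 25 - 30)**2)**2 = (1 + (-11)**2)**2 = (1 + 121)**2 = 122**2 = 14884)
(k + (6 + 5)*0)**2 = (14884 + (6 + 5)*0)**2 = (14884 + 11*0)**2 = (14884 + 0)**2 = 14884**2 = 221533456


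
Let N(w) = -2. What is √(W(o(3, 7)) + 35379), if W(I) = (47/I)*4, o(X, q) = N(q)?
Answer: √35285 ≈ 187.84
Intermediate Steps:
o(X, q) = -2
W(I) = 188/I
√(W(o(3, 7)) + 35379) = √(188/(-2) + 35379) = √(188*(-½) + 35379) = √(-94 + 35379) = √35285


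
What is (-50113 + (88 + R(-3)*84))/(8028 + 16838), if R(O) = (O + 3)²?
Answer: -50025/24866 ≈ -2.0118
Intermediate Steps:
R(O) = (3 + O)²
(-50113 + (88 + R(-3)*84))/(8028 + 16838) = (-50113 + (88 + (3 - 3)²*84))/(8028 + 16838) = (-50113 + (88 + 0²*84))/24866 = (-50113 + (88 + 0*84))*(1/24866) = (-50113 + (88 + 0))*(1/24866) = (-50113 + 88)*(1/24866) = -50025*1/24866 = -50025/24866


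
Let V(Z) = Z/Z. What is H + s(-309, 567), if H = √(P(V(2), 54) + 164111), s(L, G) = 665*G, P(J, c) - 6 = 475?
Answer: 377055 + 36*√127 ≈ 3.7746e+5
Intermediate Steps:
V(Z) = 1
P(J, c) = 481 (P(J, c) = 6 + 475 = 481)
H = 36*√127 (H = √(481 + 164111) = √164592 = 36*√127 ≈ 405.70)
H + s(-309, 567) = 36*√127 + 665*567 = 36*√127 + 377055 = 377055 + 36*√127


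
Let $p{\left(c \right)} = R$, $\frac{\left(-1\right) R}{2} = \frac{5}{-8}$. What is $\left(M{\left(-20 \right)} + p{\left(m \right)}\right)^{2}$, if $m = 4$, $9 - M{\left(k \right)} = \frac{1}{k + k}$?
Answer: $\frac{168921}{1600} \approx 105.58$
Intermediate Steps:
$M{\left(k \right)} = 9 - \frac{1}{2 k}$ ($M{\left(k \right)} = 9 - \frac{1}{k + k} = 9 - \frac{1}{2 k}$)
$R = \frac{5}{4}$ ($R = - 2 \frac{5}{-8} = - 2 \cdot 5 \left(- \frac{1}{8}\right) = \left(-2\right) \left(- \frac{5}{8}\right) = \frac{5}{4} \approx 1.25$)
$p{\left(c \right)} = \frac{5}{4}$
$\left(M{\left(-20 \right)} + p{\left(m \right)}\right)^{2} = \left(\left(9 - \frac{1}{2 \left(-20\right)}\right) + \frac{5}{4}\right)^{2} = \left(\left(9 - - \frac{1}{40}\right) + \frac{5}{4}\right)^{2} = \left(\left(9 + \frac{1}{40}\right) + \frac{5}{4}\right)^{2} = \left(\frac{361}{40} + \frac{5}{4}\right)^{2} = \left(\frac{411}{40}\right)^{2} = \frac{168921}{1600}$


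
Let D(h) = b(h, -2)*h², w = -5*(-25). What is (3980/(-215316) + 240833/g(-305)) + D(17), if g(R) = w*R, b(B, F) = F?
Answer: -1199191035182/2052230625 ≈ -584.33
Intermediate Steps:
w = 125
g(R) = 125*R
D(h) = -2*h²
(3980/(-215316) + 240833/g(-305)) + D(17) = (3980/(-215316) + 240833/((125*(-305)))) - 2*17² = (3980*(-1/215316) + 240833/(-38125)) - 2*289 = (-995/53829 + 240833*(-1/38125)) - 578 = (-995/53829 - 240833/38125) - 578 = -13001733932/2052230625 - 578 = -1199191035182/2052230625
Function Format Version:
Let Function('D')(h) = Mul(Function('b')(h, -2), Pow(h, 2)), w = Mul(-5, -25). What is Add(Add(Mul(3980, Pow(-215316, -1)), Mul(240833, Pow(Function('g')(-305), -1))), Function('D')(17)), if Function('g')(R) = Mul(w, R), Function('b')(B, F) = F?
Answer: Rational(-1199191035182, 2052230625) ≈ -584.33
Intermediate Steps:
w = 125
Function('g')(R) = Mul(125, R)
Function('D')(h) = Mul(-2, Pow(h, 2))
Add(Add(Mul(3980, Pow(-215316, -1)), Mul(240833, Pow(Function('g')(-305), -1))), Function('D')(17)) = Add(Add(Mul(3980, Pow(-215316, -1)), Mul(240833, Pow(Mul(125, -305), -1))), Mul(-2, Pow(17, 2))) = Add(Add(Mul(3980, Rational(-1, 215316)), Mul(240833, Pow(-38125, -1))), Mul(-2, 289)) = Add(Add(Rational(-995, 53829), Mul(240833, Rational(-1, 38125))), -578) = Add(Add(Rational(-995, 53829), Rational(-240833, 38125)), -578) = Add(Rational(-13001733932, 2052230625), -578) = Rational(-1199191035182, 2052230625)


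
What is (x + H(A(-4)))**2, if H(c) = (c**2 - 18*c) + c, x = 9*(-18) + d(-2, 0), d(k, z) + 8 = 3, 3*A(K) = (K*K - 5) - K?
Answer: 51529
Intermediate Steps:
A(K) = -5/3 - K/3 + K**2/3 (A(K) = ((K*K - 5) - K)/3 = ((K**2 - 5) - K)/3 = ((-5 + K**2) - K)/3 = (-5 + K**2 - K)/3 = -5/3 - K/3 + K**2/3)
d(k, z) = -5 (d(k, z) = -8 + 3 = -5)
x = -167 (x = 9*(-18) - 5 = -162 - 5 = -167)
H(c) = c**2 - 17*c
(x + H(A(-4)))**2 = (-167 + (-5/3 - 1/3*(-4) + (1/3)*(-4)**2)*(-17 + (-5/3 - 1/3*(-4) + (1/3)*(-4)**2)))**2 = (-167 + (-5/3 + 4/3 + (1/3)*16)*(-17 + (-5/3 + 4/3 + (1/3)*16)))**2 = (-167 + (-5/3 + 4/3 + 16/3)*(-17 + (-5/3 + 4/3 + 16/3)))**2 = (-167 + 5*(-17 + 5))**2 = (-167 + 5*(-12))**2 = (-167 - 60)**2 = (-227)**2 = 51529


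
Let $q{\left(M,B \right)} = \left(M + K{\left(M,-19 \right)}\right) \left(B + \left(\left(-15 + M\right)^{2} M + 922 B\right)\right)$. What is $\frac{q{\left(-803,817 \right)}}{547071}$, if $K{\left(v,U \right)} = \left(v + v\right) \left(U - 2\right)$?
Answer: $- \frac{5888305777321}{182357} \approx -3.229 \cdot 10^{7}$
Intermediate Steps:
$K{\left(v,U \right)} = 2 v \left(-2 + U\right)$
$q{\left(M,B \right)} = - 41 M \left(923 B + M \left(-15 + M\right)^{2}\right)$ ($q{\left(M,B \right)} = \left(M + 2 M \left(-2 - 19\right)\right) \left(B + \left(\left(-15 + M\right)^{2} M + 922 B\right)\right) = \left(M + 2 M \left(-21\right)\right) \left(B + \left(M \left(-15 + M\right)^{2} + 922 B\right)\right) = \left(M - 42 M\right) \left(B + \left(922 B + M \left(-15 + M\right)^{2}\right)\right) = - 41 M \left(923 B + M \left(-15 + M\right)^{2}\right)$)
$\frac{q{\left(-803,817 \right)}}{547071} = \frac{41 \left(-803\right) \left(\left(-923\right) 817 - - 803 \left(-15 - 803\right)^{2}\right)}{547071} = 41 \left(-803\right) \left(-754091 - - 803 \left(-818\right)^{2}\right) \frac{1}{547071} = 41 \left(-803\right) \left(-754091 - \left(-803\right) 669124\right) \frac{1}{547071} = 41 \left(-803\right) \left(-754091 + 537306572\right) \frac{1}{547071} = 41 \left(-803\right) 536552481 \cdot \frac{1}{547071} = \left(-17664917331963\right) \frac{1}{547071} = - \frac{5888305777321}{182357}$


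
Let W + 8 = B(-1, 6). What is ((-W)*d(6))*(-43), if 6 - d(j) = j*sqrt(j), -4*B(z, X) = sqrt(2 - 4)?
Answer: -129*(1 - sqrt(6))*(32 + I*sqrt(2))/2 ≈ 2991.7 + 132.22*I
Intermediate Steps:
B(z, X) = -I*sqrt(2)/4 (B(z, X) = -sqrt(2 - 4)/4 = -I*sqrt(2)/4)
W = -8 - I*sqrt(2)/4 ≈ -8.0 - 0.35355*I
d(j) = 6 - j**(3/2) (d(j) = 6 - j*sqrt(j) = 6 - j**(3/2))
((-W)*d(6))*(-43) = ((-(-8 - I*sqrt(2)/4))*(6 - 6**(3/2)))*(-43) = ((8 + I*sqrt(2)/4)*(6 - 6*sqrt(6)))*(-43) = ((6 - 6*sqrt(6))*(8 + I*sqrt(2)/4))*(-43) = -43*(6 - 6*sqrt(6))*(8 + I*sqrt(2)/4)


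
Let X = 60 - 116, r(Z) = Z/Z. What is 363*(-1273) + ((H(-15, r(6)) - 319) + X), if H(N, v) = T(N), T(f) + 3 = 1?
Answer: -462476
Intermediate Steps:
r(Z) = 1
T(f) = -2 (T(f) = -3 + 1 = -2)
X = -56
H(N, v) = -2
363*(-1273) + ((H(-15, r(6)) - 319) + X) = 363*(-1273) + ((-2 - 319) - 56) = -462099 + (-321 - 56) = -462099 - 377 = -462476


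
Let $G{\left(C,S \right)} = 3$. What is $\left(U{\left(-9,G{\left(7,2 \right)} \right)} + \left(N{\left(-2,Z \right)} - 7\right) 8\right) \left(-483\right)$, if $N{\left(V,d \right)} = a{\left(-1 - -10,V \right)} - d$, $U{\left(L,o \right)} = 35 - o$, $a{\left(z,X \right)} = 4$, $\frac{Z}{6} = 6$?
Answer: $135240$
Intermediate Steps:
$Z = 36$ ($Z = 6 \cdot 6 = 36$)
$N{\left(V,d \right)} = 4 - d$
$\left(U{\left(-9,G{\left(7,2 \right)} \right)} + \left(N{\left(-2,Z \right)} - 7\right) 8\right) \left(-483\right) = \left(\left(35 - 3\right) + \left(\left(4 - 36\right) - 7\right) 8\right) \left(-483\right) = \left(32 + \left(-32 - 7\right) 8\right) \left(-483\right) = \left(32 - 312\right) \left(-483\right) = \left(-280\right) \left(-483\right) = 135240$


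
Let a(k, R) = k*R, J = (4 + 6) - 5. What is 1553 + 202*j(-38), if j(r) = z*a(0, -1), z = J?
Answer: 1553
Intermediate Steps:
J = 5 (J = 10 - 5 = 5)
z = 5
a(k, R) = R*k
j(r) = 0 (j(r) = 5*(-1*0) = 5*0 = 0)
1553 + 202*j(-38) = 1553 + 202*0 = 1553 + 0 = 1553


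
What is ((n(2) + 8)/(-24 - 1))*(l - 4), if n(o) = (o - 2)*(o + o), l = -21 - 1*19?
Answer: 352/25 ≈ 14.080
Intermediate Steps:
l = -40 (l = -21 - 19 = -40)
n(o) = 2*o*(-2 + o) (n(o) = (-2 + o)*(2*o) = 2*o*(-2 + o))
((n(2) + 8)/(-24 - 1))*(l - 4) = ((2*2*(-2 + 2) + 8)/(-24 - 1))*(-40 - 4) = ((2*2*0 + 8)/(-25))*(-44) = ((0 + 8)*(-1/25))*(-44) = (8*(-1/25))*(-44) = -8/25*(-44) = 352/25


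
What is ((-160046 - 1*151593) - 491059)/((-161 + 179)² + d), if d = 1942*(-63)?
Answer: 133783/20337 ≈ 6.5783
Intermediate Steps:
d = -122346
((-160046 - 1*151593) - 491059)/((-161 + 179)² + d) = ((-160046 - 1*151593) - 491059)/((-161 + 179)² - 122346) = ((-160046 - 151593) - 491059)/(18² - 122346) = (-311639 - 491059)/(324 - 122346) = -802698/(-122022) = -802698*(-1/122022) = 133783/20337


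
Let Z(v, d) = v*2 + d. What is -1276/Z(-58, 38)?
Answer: 638/39 ≈ 16.359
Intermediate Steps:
Z(v, d) = d + 2*v (Z(v, d) = 2*v + d = d + 2*v)
-1276/Z(-58, 38) = -1276/(38 + 2*(-58)) = -1276/(38 - 116) = -1276/(-78) = -1276*(-1/78) = 638/39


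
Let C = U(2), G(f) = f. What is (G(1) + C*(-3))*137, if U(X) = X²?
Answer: -1507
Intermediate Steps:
C = 4 (C = 2² = 4)
(G(1) + C*(-3))*137 = (1 + 4*(-3))*137 = (1 - 12)*137 = -11*137 = -1507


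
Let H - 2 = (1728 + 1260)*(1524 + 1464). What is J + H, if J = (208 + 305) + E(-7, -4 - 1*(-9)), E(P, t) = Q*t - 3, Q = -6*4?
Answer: 8928536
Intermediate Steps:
Q = -24
E(P, t) = -3 - 24*t (E(P, t) = -24*t - 3 = -3 - 24*t)
H = 8928146 (H = 2 + (1728 + 1260)*(1524 + 1464) = 2 + 2988*2988 = 2 + 8928144 = 8928146)
J = 390 (J = (208 + 305) + (-3 - 24*(-4 - 1*(-9))) = 513 + (-3 - 24*(-4 + 9)) = 513 + (-3 - 24*5) = 513 + (-3 - 120) = 513 - 123 = 390)
J + H = 390 + 8928146 = 8928536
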